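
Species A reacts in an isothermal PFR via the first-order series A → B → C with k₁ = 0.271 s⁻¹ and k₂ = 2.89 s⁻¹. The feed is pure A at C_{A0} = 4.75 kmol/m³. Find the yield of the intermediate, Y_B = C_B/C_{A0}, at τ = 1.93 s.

0.0609

The intermediate concentration in a first-order A→B→C sequence is C_B = k₁C_{A0}(e^(−k₁τ) − e^(−k₂τ))/(k₂−k₁).
e^(−k₁τ) = e^(−0.271×1.93) = e^(−0.5230) = 0.5927; e^(−k₂τ) = e^(−5.578) = 0.003781.
C_B = 0.271×4.75/(2.89−0.271) × (0.5927−0.003781) = 0.4915×0.5889 = 0.2895 kmol/m³.
Y_B = C_B/C_{A0} = 0.2895/4.75 = 0.0609.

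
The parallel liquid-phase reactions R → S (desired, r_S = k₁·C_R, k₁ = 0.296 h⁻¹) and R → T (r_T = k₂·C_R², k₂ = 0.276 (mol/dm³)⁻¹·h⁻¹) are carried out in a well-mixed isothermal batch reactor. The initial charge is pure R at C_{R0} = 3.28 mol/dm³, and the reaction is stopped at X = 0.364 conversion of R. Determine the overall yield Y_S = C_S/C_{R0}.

C_R = C_{R0}(1−X) = 2.086 mol/dm³.
Along a PFR/batch, dC_S/dC_R = −r_S/(r_S+r_T) = −k₁/(k₁+k₂·C_R).
Integrating from C_{R0} to C_R: C_S = (0.296/0.276)·ln[(0.296+0.276·3.28)/(0.296+0.276·2.09)] = 1.072·ln(1.201/0.8718) = 0.3439 mol/dm³.
Y_S = C_S/C_{R0} = 0.3439/3.28 = 0.105.

0.105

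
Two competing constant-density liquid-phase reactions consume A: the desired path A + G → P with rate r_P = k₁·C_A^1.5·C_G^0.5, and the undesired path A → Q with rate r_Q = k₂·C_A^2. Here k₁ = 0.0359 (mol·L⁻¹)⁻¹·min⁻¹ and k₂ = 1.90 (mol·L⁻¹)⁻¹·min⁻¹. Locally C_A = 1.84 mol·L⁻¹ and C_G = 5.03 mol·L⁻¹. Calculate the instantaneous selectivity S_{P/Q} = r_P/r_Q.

0.0312

S_{P/Q} = r_P/r_Q = (k₁·C_A^1.5·C_G^0.5)/(k₂·C_A^2) = (k₁/k₂)·C_A^-0.5·C_G^0.5.
= (0.0359×1.840^1.5×5.030^0.5) / (1.90×1.840^2) = 0.2010/6.433 = 0.0312.
The undesired path is higher order in A, so low C_A (CSTR or dilute feed) favours P.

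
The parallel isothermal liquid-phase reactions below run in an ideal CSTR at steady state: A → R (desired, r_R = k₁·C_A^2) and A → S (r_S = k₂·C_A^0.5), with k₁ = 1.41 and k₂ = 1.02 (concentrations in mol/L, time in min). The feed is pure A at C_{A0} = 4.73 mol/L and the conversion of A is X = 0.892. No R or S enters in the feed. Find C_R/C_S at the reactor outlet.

0.505

Exit C_A = C_{A0}(1−X) = 4.73×0.108 = 0.5108 mol/L.
Rates in a CSTR are evaluated at the outlet concentration: r_R = 1.41×0.5108^2 = 0.3680, r_S = 1.02×0.5108^0.5 = 0.7290.
Overall selectivity = C_R/C_S = r_Rτ/(r_Sτ) = r_R/r_S = 0.505.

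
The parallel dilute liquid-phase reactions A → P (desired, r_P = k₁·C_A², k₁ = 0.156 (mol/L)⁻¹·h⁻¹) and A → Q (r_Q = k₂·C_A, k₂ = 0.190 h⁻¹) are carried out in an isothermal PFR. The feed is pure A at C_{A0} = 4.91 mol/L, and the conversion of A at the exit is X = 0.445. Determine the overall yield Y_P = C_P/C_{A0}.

0.336

C_A = C_{A0}(1−X) = 2.725 mol/L.
Along a PFR/batch, dC_Q/dC_A = −r_Q/(r_P+r_Q) = −k₂/(k₂+k₁·C_A).
Integrating from C_{A0} to C_A: C_Q = (0.190/0.156)·ln[(0.190+0.156·4.91)/(0.190+0.156·2.73)] = 1.218·ln(0.9560/0.6151) = 0.5370 mol/L.
Then C_P = (C_{A0}−C_A) − C_Q = 2.185 − 0.5370 = 1.648 mol/L.
Y_P = C_P/C_{A0} = 1.648/4.91 = 0.336.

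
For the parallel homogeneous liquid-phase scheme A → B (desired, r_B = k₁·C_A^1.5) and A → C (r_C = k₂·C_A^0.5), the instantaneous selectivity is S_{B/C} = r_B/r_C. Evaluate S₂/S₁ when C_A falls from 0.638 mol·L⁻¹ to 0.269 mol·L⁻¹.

0.422

S_{B/C} = (k₁/k₂)·C_A, so S₂/S₁ = (C_{A,2}/C_{A,1}).
= 0.269/0.638 = 0.422.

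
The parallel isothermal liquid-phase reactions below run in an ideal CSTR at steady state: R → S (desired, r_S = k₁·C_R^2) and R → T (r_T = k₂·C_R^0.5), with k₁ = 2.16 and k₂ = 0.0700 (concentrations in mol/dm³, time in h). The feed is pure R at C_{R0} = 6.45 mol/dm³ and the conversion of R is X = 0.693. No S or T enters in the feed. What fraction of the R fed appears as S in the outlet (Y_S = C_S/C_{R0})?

Exit C_R = C_{R0}(1−X) = 6.45×0.307 = 1.980 mol/dm³.
Rates in a CSTR are evaluated at the outlet concentration: r_S = 2.16×1.980^2 = 8.469, r_T = 0.0700×1.980^0.5 = 0.09850.
Fraction of consumed R going to S: r_S/(r_S+r_T) = 0.9885.
C_S = 0.9885·C_{R0}·X = 0.9885×6.45×0.693 = 4.42 mol/dm³; Y_S = C_S/C_{R0} = 0.685.

0.685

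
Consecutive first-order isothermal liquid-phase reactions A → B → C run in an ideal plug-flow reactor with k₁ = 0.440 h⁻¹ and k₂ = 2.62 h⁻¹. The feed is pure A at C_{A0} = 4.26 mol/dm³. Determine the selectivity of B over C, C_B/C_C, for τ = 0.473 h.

For first-order series with pure A initially, C_B(τ) = k₁C_{A0}/(k₂−k₁)·(e^(−k₁τ) − e^(−k₂τ)).
e^(−k₁τ) = e^(−0.440×0.473) = e^(−0.2081) = 0.8121; e^(−k₂τ) = e^(−1.239) = 0.2896.
C_B = 0.440×4.26/(2.62−0.440) × (0.8121−0.2896) = 0.8598×0.5225 = 0.4493 mol/dm³.
C_A = C_{A0}e^(−k₁τ) = 3.460 mol/dm³, so C_C = C_{A0}−C_A−C_B = 0.3511 mol/dm³; C_B/C_C = 1.28.

1.28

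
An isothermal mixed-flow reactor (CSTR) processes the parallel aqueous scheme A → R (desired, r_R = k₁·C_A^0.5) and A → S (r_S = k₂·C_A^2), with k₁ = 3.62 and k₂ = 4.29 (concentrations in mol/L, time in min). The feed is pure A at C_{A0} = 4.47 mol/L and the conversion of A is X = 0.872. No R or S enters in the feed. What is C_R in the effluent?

2.58 mol/L

Exit C_A = C_{A0}(1−X) = 4.47×0.128 = 0.5722 mol/L.
In a CSTR the entire volume is at exit conditions, so r_R = 3.62×0.5722^0.5 = 2.738 and r_S = 4.29×0.5722^2 = 1.404.
Fraction of consumed A going to R: r_R/(r_R+r_S) = 0.6610.
C_R = 0.6610·C_{A0}·X = 0.6610×4.47×0.872 = 2.58 mol/L.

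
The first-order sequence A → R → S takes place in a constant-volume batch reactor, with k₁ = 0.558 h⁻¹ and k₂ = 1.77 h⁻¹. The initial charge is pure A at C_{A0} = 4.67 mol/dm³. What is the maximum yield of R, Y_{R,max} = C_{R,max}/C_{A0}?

0.185

For a first-order series the maximum intermediate yield is C_{R,max}/C_{A0} = (k₁/k₂)^[k₂/(k₂−k₁)].
= (0.558/1.77)^(1.77/(1.77−0.558)) = (0.3153)^(1.460) = 0.1853.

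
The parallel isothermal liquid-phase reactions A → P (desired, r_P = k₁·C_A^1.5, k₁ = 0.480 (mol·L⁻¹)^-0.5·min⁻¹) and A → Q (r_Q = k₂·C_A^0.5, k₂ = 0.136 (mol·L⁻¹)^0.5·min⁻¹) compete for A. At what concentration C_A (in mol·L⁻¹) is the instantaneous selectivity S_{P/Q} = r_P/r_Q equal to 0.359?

S_{P/Q} = (k₁/k₂)·C_A ⇒ C_A = S·k₂/k₁.
= 0.359×0.136/0.480 = 0.102 mol·L⁻¹.

0.102 mol·L⁻¹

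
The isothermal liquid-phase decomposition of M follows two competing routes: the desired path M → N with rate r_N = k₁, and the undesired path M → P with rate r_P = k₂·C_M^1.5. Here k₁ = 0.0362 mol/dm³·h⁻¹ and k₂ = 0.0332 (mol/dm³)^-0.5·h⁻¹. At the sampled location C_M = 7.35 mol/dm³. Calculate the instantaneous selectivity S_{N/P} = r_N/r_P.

0.0547

S_{N/P} = r_N/r_P = (k₁)/(k₂·C_M^1.5) = (k₁/k₂)·C_M^-1.5.
= (0.0362) / (0.0332×7.350^1.5) = 0.03620/0.6616 = 0.0547.
The undesired path is higher order in M, so low C_M (CSTR or dilute feed) favours N.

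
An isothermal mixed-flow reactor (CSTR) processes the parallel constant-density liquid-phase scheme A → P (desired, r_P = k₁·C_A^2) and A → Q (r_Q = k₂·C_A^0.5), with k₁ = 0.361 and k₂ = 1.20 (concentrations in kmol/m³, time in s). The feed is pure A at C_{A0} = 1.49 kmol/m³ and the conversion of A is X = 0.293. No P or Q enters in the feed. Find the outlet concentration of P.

Exit C_A = C_{A0}(1−X) = 1.49×0.707 = 1.053 kmol/m³.
Rates in a CSTR are evaluated at the outlet concentration: r_P = 0.361×1.053^2 = 0.4006, r_Q = 1.20×1.053^0.5 = 1.232.
Fraction of consumed A going to P: r_P/(r_P+r_Q) = 0.2454.
C_P = 0.2454·C_{A0}·X = 0.2454×1.49×0.293 = 0.107 kmol/m³.

0.107 kmol/m³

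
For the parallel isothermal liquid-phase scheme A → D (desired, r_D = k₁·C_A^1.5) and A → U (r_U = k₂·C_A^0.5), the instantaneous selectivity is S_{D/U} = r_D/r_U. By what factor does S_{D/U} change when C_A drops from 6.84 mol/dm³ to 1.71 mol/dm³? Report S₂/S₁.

0.250

S_{D/U} = (k₁/k₂)·C_A, so S₂/S₁ = (C_{A,2}/C_{A,1}).
= 1.71/6.84 = 0.250.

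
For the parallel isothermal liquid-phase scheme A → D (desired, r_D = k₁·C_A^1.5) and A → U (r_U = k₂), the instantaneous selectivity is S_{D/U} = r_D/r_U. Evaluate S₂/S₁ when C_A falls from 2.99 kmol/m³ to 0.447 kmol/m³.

0.0578

S_{D/U} = (k₁/k₂)·C_A^1.5, so S₂/S₁ = (C_{A,2}/C_{A,1})^1.5.
= (0.447/2.99)^1.5 = (0.1495)^1.5 = 0.0578.
Selectivity toward D falls as C_A falls — high-concentration operation is favoured.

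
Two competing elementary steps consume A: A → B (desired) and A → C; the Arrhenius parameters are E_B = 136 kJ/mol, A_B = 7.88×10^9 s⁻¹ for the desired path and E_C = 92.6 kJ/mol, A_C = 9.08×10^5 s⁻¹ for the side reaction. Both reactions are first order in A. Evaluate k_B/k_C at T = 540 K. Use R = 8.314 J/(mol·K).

With equal orders, S_{B/C} = k_B/k_C = (A_B/A_C)·exp[(E_C−E_B)/(RT)].
(E_C−E_B)/(RT) = (92.6−136)×10³/(8.314×540) = -43400/4490 = -9.667.
k_B/k_C = (7.88×10^9/9.08×10^5)·exp(-9.667) = 8678 × 6.335×10^-5 = 0.550.
Since E_B > E_C, raising the temperature improves selectivity toward B.

0.550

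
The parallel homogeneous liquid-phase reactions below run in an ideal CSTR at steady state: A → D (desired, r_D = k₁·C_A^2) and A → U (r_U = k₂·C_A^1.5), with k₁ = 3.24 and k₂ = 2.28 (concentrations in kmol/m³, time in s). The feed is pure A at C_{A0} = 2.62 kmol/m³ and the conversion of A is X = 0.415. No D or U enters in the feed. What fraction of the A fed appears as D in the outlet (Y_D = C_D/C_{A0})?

0.265

Exit C_A = C_{A0}(1−X) = 2.62×0.585 = 1.533 kmol/m³.
In a CSTR the entire volume is at exit conditions, so r_D = 3.24×1.533^2 = 7.611 and r_U = 2.28×1.533^1.5 = 4.326.
Fraction of consumed A going to D: r_D/(r_D+r_U) = 0.6376.
C_D = 0.6376·C_{A0}·X = 0.6376×2.62×0.415 = 0.693 kmol/m³; Y_D = C_D/C_{A0} = 0.265.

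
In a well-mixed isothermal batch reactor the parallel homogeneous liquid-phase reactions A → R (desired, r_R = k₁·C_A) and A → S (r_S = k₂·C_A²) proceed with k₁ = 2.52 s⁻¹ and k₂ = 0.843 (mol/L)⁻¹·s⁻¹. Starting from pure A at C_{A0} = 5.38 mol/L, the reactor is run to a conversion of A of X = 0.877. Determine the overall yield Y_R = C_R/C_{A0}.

C_A = C_{A0}(1−X) = 0.6617 mol/L.
Along a PFR/batch, dC_R/dC_A = −r_R/(r_R+r_S) = −k₁/(k₁+k₂·C_A).
Integrating from C_{A0} to C_A: C_R = (2.52/0.843)·ln[(2.52+0.843·5.38)/(2.52+0.843·0.662)] = 2.989·ln(7.055/3.078) = 2.480 mol/L.
Y_R = C_R/C_{A0} = 2.480/5.38 = 0.461.

0.461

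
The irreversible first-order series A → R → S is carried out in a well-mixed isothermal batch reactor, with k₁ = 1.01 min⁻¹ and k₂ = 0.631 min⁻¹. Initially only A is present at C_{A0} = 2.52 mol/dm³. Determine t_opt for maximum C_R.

The intermediate peaks when r₁ = r₂, i.e. k₁e^(−k₁t) = k₂e^(−k₂t), giving t_opt = ln(k₂/k₁)/(k₂−k₁).
= ln(0.631/1.01)/(0.631−1.01) = ln(0.6248)/-0.3790 = -0.4704/-0.3790 = 1.24 min.

1.24 min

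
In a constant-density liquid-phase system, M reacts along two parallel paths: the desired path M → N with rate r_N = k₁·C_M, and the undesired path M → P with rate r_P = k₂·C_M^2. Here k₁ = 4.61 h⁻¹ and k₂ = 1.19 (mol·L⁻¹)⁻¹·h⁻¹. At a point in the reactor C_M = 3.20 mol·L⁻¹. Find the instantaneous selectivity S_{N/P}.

S_{N/P} = r_N/r_P = (k₁·C_M)/(k₂·C_M^2) = (k₁/k₂)·C_M⁻¹.
= (4.61×3.200) / (1.19×3.200^2) = 14.75/12.19 = 1.21.

1.21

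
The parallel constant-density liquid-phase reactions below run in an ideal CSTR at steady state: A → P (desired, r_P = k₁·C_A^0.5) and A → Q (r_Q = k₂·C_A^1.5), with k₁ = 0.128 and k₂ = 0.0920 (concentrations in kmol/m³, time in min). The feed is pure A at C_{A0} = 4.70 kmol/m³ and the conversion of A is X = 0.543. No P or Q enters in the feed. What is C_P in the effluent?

1.00 kmol/m³

Exit C_A = C_{A0}(1−X) = 4.70×0.457 = 2.148 kmol/m³.
In a CSTR the entire volume is at exit conditions, so r_P = 0.128×2.148^0.5 = 0.1876 and r_Q = 0.0920×2.148^1.5 = 0.2896.
Fraction of consumed A going to P: r_P/(r_P+r_Q) = 0.3931.
C_P = 0.3931·C_{A0}·X = 0.3931×4.70×0.543 = 1.00 kmol/m³.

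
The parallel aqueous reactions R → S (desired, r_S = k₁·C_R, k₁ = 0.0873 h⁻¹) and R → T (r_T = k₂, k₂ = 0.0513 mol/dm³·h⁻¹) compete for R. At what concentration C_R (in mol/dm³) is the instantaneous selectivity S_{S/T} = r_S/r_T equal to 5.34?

3.14 mol/dm³

S_{S/T} = (k₁/k₂)·C_R ⇒ C_R = S·k₂/k₁.
= 5.34×0.0513/0.0873 = 3.14 mol/dm³.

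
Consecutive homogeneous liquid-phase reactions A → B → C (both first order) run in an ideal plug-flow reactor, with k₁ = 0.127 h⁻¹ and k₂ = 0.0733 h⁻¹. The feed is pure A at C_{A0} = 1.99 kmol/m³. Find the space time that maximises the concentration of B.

10.2 h

Setting dC_B/dτ = 0 gives τ_opt = ln(k₂/k₁)/(k₂−k₁).
= ln(0.0733/0.127)/(0.0733−0.127) = ln(0.5772)/-0.05370 = -0.5496/-0.05370 = 10.2 h.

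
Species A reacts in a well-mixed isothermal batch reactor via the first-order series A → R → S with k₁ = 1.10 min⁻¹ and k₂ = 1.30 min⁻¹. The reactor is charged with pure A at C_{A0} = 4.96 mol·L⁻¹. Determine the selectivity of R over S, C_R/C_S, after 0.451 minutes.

The intermediate concentration in a first-order A→B→C sequence is C_R = k₁C_{A0}(e^(−k₁t) − e^(−k₂t))/(k₂−k₁).
e^(−k₁t) = e^(−1.10×0.451) = e^(−0.4961) = 0.6089; e^(−k₂t) = e^(−0.5863) = 0.5564.
C_R = 1.10×4.96/(1.30−1.10) × (0.6089−0.5564) = 27.28×0.05252 = 1.433 mol·L⁻¹.
C_A = C_{A0}e^(−k₁t) = 3.020 mol·L⁻¹, so C_S = C_{A0}−C_A−C_R = 0.5071 mol·L⁻¹; C_R/C_S = 2.83.

2.83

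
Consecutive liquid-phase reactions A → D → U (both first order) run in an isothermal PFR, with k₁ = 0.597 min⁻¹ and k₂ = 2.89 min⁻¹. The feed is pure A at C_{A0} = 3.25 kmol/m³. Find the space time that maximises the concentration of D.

0.688 min

For first-order series the maximum of C_D occurs at τ_opt = ln(k₂/k₁)/(k₂−k₁).
= ln(2.89/0.597)/(2.89−0.597) = ln(4.841)/2.293 = 1.577/2.293 = 0.688 min.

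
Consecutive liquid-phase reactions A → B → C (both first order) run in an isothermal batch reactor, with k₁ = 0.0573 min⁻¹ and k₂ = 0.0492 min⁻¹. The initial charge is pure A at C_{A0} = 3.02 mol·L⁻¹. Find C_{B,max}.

For a first-order series the maximum intermediate yield is C_{B,max}/C_{A0} = (k₁/k₂)^[k₂/(k₂−k₁)].
= (0.0573/0.0492)^(0.0492/(0.0492−0.0573)) = (1.165)^(-6.074) = 0.3962.
C_{B,max} = 0.3962×3.02 = 1.20 mol·L⁻¹.

1.20 mol·L⁻¹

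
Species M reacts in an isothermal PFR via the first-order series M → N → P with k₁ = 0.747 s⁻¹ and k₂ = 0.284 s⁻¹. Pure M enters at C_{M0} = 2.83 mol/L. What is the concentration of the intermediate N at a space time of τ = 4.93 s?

1.01 mol/L

Solving the coupled first-order balances gives C_N(τ) = [k₁/(k₂−k₁)]·C_{M0}·(e^(−k₁τ) − e^(−k₂τ)).
e^(−k₁τ) = e^(−0.747×4.93) = e^(−3.683) = 0.02515; e^(−k₂τ) = e^(−1.400) = 0.2466.
C_N = 0.747×2.83/(0.284−0.747) × (0.02515−0.2466) = (-4.566)×(-0.2214) = 1.011 mol/L.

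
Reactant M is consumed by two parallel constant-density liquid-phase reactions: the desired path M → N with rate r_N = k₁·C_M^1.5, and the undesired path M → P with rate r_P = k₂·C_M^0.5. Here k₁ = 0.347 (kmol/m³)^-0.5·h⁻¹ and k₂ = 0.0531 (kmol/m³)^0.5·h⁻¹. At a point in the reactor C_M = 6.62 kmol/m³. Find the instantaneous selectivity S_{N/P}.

43.3

S_{N/P} = r_N/r_P = (k₁·C_M^1.5)/(k₂·C_M^0.5) = (k₁/k₂)·C_M.
= (0.347×6.620^1.5) / (0.0531×6.620^0.5) = 5.910/0.1366 = 43.3.
Since the desired path is higher order in M, keeping C_M high (PFR or concentrated feed) favours N.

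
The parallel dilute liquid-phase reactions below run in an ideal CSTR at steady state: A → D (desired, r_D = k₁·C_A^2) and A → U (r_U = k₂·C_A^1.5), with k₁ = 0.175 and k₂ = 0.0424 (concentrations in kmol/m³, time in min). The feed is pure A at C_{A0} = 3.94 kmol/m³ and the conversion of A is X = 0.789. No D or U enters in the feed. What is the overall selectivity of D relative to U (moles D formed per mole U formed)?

3.76

Exit C_A = C_{A0}(1−X) = 3.94×0.211 = 0.8313 kmol/m³.
A CSTR operates uniformly at the exit composition, giving r_D = 0.1209 and r_U = 0.03214 (each k·C_A^n at C_A = 0.8313).
Overall selectivity = C_D/C_U = r_Dτ/(r_Uτ) = r_D/r_U = 3.76.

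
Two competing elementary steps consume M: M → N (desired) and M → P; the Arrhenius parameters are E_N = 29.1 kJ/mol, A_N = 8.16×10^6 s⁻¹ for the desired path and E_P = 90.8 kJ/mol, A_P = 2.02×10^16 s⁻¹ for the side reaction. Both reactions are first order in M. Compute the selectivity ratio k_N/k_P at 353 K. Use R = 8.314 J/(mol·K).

Since both paths have the same order in M, the concentration cancels and S_{N/P} = k_N/k_P = (A_N/A_P)·exp[(E_P−E_N)/(RT)].
(E_P−E_N)/(RT) = (90.8−29.1)×10³/(8.314×353) = 61700/2935 = 21.02.
k_N/k_P = (8.16×10^6/2.02×10^16)·exp(21.02) = 4.040×10^-10 × 1.350×10^9 = 0.545.
Since E_N < E_P, lowering the temperature improves selectivity toward N.

0.545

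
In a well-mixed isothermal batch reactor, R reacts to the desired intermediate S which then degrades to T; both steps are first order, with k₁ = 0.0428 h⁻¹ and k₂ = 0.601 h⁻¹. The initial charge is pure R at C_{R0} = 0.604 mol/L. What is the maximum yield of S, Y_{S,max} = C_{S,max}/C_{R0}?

For a first-order series the maximum intermediate yield is C_{S,max}/C_{R0} = (k₁/k₂)^[k₂/(k₂−k₁)].
= (0.0428/0.601)^(0.601/(0.601−0.0428)) = (0.07121)^(1.077) = 0.05816.

0.0582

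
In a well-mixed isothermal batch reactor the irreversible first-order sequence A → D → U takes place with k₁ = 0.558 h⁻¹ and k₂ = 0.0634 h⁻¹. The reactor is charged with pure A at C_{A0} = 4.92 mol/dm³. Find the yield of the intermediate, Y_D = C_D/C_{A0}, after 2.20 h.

0.651

Solving the coupled first-order balances gives C_D(t) = [k₁/(k₂−k₁)]·C_{A0}·(e^(−k₁t) − e^(−k₂t)).
e^(−k₁t) = e^(−0.558×2.20) = e^(−1.228) = 0.2930; e^(−k₂t) = e^(−0.1395) = 0.8698.
C_D = 0.558×4.92/(0.0634−0.558) × (0.2930−0.8698) = (-5.551)×(-0.5768) = 3.202 mol/dm³.
Y_D = C_D/C_{A0} = 3.202/4.92 = 0.651.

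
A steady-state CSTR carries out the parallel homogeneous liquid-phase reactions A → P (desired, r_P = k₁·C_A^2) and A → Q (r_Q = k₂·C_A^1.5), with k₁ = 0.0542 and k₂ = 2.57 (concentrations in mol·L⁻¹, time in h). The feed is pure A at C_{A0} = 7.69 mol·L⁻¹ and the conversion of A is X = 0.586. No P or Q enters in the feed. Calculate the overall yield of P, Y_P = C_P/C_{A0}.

0.0213

Exit C_A = C_{A0}(1−X) = 7.69×0.414 = 3.184 mol·L⁻¹.
A CSTR operates uniformly at the exit composition, giving r_P = 0.5494 and r_Q = 14.60 (each k·C_A^n at C_A = 3.184).
Fraction of consumed A going to P: r_P/(r_P+r_Q) = 0.03626.
C_P = 0.03626·C_{A0}·X = 0.03626×7.69×0.586 = 0.163 mol·L⁻¹; Y_P = C_P/C_{A0} = 0.0213.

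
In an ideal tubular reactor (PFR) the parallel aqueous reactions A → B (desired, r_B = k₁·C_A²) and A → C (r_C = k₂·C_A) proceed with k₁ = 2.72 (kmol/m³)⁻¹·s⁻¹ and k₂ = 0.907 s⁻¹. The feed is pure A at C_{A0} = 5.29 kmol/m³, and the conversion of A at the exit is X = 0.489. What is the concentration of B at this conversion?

2.38 kmol/m³

C_A = C_{A0}(1−X) = 2.703 kmol/m³.
Along a PFR/batch, dC_C/dC_A = −r_C/(r_B+r_C) = −k₂/(k₂+k₁·C_A).
Integrating from C_{A0} to C_A: C_C = (0.907/2.72)·ln[(0.907+2.72·5.29)/(0.907+2.72·2.70)] = 0.3335·ln(15.30/8.260) = 0.2055 kmol/m³.
Then C_B = (C_{A0}−C_A) − C_C = 2.587 − 0.2055 = 2.381 kmol/m³.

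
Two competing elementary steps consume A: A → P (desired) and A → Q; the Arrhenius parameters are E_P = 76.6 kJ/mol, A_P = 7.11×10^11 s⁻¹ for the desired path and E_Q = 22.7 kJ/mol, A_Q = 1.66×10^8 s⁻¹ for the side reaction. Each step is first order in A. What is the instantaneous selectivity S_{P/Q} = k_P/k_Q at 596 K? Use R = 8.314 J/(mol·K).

Since both paths have the same order in A, the concentration cancels and S_{P/Q} = k_P/k_Q = (A_P/A_Q)·exp[(E_Q−E_P)/(RT)].
(E_Q−E_P)/(RT) = (22.7−76.6)×10³/(8.314×596) = -53900/4955 = -10.88.
k_P/k_Q = (7.11×10^11/1.66×10^8)·exp(-10.88) = 4283 × 1.888×10^-5 = 0.0809.
Since E_P > E_Q, raising the temperature improves selectivity toward P.

0.0809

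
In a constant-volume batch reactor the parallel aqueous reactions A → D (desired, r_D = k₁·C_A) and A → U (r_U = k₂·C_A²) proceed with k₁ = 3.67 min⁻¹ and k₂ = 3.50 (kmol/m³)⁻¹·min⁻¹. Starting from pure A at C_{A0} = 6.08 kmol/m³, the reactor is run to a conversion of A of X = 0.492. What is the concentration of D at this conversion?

0.571 kmol/m³

C_A = C_{A0}(1−X) = 3.089 kmol/m³.
Along a PFR/batch, dC_D/dC_A = −r_D/(r_D+r_U) = −k₁/(k₁+k₂·C_A).
Integrating from C_{A0} to C_A: C_D = (3.67/3.50)·ln[(3.67+3.50·6.08)/(3.67+3.50·3.09)] = 1.049·ln(24.95/14.48) = 0.5705 kmol/m³.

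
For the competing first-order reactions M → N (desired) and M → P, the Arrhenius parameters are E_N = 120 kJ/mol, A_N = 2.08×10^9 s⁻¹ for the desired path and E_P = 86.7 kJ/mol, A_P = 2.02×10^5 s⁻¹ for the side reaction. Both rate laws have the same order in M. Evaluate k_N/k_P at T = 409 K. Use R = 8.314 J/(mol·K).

0.575

Since both paths have the same order in M, the concentration cancels and S_{N/P} = k_N/k_P = (A_N/A_P)·exp[(E_P−E_N)/(RT)].
(E_P−E_N)/(RT) = (86.7−120)×10³/(8.314×409) = -33300/3400 = -9.793.
k_N/k_P = (2.08×10^9/2.02×10^5)·exp(-9.793) = 10297 × 5.585×10^-5 = 0.575.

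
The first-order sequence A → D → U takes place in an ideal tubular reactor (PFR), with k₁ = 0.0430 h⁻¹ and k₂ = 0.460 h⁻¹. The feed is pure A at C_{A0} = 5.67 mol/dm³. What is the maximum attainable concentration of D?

For a first-order series the maximum intermediate yield is C_{D,max}/C_{A0} = (k₁/k₂)^[k₂/(k₂−k₁)].
= (0.0430/0.460)^(0.460/(0.460−0.0430)) = (0.09348)^(1.103) = 0.07321.
C_{D,max} = 0.07321×5.67 = 0.415 mol/dm³.

0.415 mol/dm³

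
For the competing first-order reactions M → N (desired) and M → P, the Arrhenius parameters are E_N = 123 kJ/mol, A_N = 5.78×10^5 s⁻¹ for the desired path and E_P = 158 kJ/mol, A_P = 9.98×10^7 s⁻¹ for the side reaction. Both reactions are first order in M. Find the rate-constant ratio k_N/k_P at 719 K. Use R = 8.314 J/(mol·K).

With equal orders, S_{N/P} = k_N/k_P = (A_N/A_P)·exp[(E_P−E_N)/(RT)].
(E_P−E_N)/(RT) = (158−123)×10³/(8.314×719) = 35000/5978 = 5.855.
k_N/k_P = (5.78×10^5/9.98×10^7)·exp(5.855) = 0.005792 × 349.0 = 2.02.

2.02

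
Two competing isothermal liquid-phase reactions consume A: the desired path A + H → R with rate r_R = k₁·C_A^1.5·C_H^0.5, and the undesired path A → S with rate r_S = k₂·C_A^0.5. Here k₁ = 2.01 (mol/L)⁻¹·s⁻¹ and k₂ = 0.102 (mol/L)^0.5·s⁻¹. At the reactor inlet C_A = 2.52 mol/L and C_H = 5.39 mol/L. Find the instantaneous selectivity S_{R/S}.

115

S_{R/S} = r_R/r_S = (k₁·C_A^1.5·C_H^0.5)/(k₂·C_A^0.5) = (k₁/k₂)·C_A·C_H^0.5.
= (2.01×2.520^1.5×5.390^0.5) / (0.102×2.520^0.5) = 18.67/0.1619 = 115.
Since the desired path is higher order in A, keeping C_A high (PFR or concentrated feed) favours R.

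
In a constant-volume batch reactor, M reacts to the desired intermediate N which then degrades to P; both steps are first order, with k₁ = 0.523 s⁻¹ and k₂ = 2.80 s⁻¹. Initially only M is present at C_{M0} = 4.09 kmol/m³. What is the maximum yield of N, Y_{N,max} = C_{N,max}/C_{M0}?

Evaluating C_N at t_opt = ln(k₂/k₁)/(k₂−k₁) gives C_{N,max}/C_{M0} = (k₁/k₂)^[k₂/(k₂−k₁)].
= (0.523/2.80)^(2.80/(2.80−0.523)) = (0.1868)^(1.230) = 0.1271.

0.127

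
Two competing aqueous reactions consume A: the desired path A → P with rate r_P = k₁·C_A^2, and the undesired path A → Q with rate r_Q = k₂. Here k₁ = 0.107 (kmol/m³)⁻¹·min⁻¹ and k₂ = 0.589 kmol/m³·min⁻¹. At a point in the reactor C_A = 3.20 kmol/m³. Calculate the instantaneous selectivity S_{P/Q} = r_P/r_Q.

1.86

S_{P/Q} = r_P/r_Q = (k₁·C_A^2)/(k₂) = (k₁/k₂)·C_A^2.
= (0.107×3.200^2) / (0.589) = 1.096/0.5890 = 1.86.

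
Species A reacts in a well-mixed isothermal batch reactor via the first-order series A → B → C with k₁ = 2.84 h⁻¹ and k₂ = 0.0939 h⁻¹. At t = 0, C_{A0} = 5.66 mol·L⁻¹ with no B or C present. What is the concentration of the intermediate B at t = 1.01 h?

4.99 mol·L⁻¹

Solving the coupled first-order balances gives C_B(t) = [k₁/(k₂−k₁)]·C_{A0}·(e^(−k₁t) − e^(−k₂t)).
e^(−k₁t) = e^(−2.84×1.01) = e^(−2.868) = 0.05679; e^(−k₂t) = e^(−0.09484) = 0.9095.
C_B = 2.84×5.66/(0.0939−2.84) × (0.05679−0.9095) = (-5.854)×(-0.8527) = 4.991 mol·L⁻¹.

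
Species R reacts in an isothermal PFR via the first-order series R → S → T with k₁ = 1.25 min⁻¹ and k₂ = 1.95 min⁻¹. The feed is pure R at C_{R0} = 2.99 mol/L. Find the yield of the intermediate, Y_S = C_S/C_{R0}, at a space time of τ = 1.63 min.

The intermediate concentration in a first-order A→B→C sequence is C_S = k₁C_{R0}(e^(−k₁τ) − e^(−k₂τ))/(k₂−k₁).
e^(−k₁τ) = e^(−1.25×1.63) = e^(−2.037) = 0.1304; e^(−k₂τ) = e^(−3.178) = 0.04165.
C_S = 1.25×2.99/(1.95−1.25) × (0.1304−0.04165) = 5.339×0.08871 = 0.4736 mol/L.
Y_S = C_S/C_{R0} = 0.4736/2.99 = 0.158.

0.158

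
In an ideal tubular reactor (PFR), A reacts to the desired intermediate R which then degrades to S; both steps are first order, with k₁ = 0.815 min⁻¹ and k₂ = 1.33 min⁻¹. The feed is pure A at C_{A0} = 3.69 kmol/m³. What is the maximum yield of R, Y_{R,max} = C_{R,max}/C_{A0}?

For a first-order series the maximum intermediate yield is C_{R,max}/C_{A0} = (k₁/k₂)^[k₂/(k₂−k₁)].
= (0.815/1.33)^(1.33/(1.33−0.815)) = (0.6128)^(2.583) = 0.2823.

0.282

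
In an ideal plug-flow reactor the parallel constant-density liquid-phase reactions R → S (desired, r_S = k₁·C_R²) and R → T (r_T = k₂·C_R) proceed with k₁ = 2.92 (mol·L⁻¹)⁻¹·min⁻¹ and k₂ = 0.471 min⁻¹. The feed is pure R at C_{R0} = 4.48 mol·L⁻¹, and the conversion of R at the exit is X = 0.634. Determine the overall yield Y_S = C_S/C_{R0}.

0.600

C_R = C_{R0}(1−X) = 1.640 mol·L⁻¹.
Along a PFR/batch, dC_T/dC_R = −r_T/(r_S+r_T) = −k₂/(k₂+k₁·C_R).
Integrating from C_{R0} to C_R: C_T = (0.471/2.92)·ln[(0.471+2.92·4.48)/(0.471+2.92·1.64)] = 0.1613·ln(13.55/5.259) = 0.1527 mol·L⁻¹.
Then C_S = (C_{R0}−C_R) − C_T = 2.840 − 0.1527 = 2.688 mol·L⁻¹.
Y_S = C_S/C_{R0} = 2.688/4.48 = 0.600.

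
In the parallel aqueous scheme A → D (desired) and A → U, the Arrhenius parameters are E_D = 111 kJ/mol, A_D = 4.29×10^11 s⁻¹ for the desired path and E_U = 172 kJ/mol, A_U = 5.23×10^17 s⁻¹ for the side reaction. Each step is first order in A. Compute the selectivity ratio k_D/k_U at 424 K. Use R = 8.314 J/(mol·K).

With equal orders, S_{D/U} = k_D/k_U = (A_D/A_U)·exp[(E_U−E_D)/(RT)].
(E_U−E_D)/(RT) = (172−111)×10³/(8.314×424) = 61000/3525 = 17.30.
k_D/k_U = (4.29×10^11/5.23×10^17)·exp(17.30) = 8.203×10^-7 × 3.275×10^7 = 26.9.
Since E_D < E_U, lowering the temperature improves selectivity toward D.

26.9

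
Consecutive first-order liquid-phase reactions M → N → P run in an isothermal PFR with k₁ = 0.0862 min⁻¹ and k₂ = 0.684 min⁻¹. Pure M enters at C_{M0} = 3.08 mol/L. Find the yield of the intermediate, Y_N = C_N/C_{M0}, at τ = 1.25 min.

0.0681

For first-order series with pure M initially, C_N(τ) = k₁C_{M0}/(k₂−k₁)·(e^(−k₁τ) − e^(−k₂τ)).
e^(−k₁τ) = e^(−0.0862×1.25) = e^(−0.1077) = 0.8979; e^(−k₂τ) = e^(−0.8550) = 0.4253.
C_N = 0.0862×3.08/(0.684−0.0862) × (0.8979−0.4253) = 0.4441×0.4726 = 0.2099 mol/L.
Y_N = C_N/C_{M0} = 0.2099/3.08 = 0.0681.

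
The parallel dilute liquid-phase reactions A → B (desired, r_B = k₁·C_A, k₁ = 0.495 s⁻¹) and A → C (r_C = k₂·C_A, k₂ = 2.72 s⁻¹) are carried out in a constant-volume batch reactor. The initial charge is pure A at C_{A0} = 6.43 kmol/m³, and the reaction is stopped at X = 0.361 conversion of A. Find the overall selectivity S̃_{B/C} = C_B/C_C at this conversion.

C_A = C_{A0}(1−X) = 4.109 kmol/m³.
Both paths are first order in A, so the instantaneous fraction to B is constant: dC_B/d(−C_A) = k₁/(k₁+k₂) = 0.1540.
C_B = 0.1540·(C_{A0}−C_A) = 0.1540×2.321 = 0.357 kmol/m³.
C_C = (C_{A0}−C_A)−C_B = 1.964 kmol/m³; S̃_{B/C} = 0.3574/1.964 = 0.182.

0.182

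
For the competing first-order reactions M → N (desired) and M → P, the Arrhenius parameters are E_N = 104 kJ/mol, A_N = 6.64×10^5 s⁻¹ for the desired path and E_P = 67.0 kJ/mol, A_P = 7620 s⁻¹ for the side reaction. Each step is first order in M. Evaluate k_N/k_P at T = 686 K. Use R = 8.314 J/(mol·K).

0.133

Since both paths have the same order in M, the concentration cancels and S_{N/P} = k_N/k_P = (A_N/A_P)·exp[(E_P−E_N)/(RT)].
(E_P−E_N)/(RT) = (67.0−104)×10³/(8.314×686) = -37000/5703 = -6.487.
k_N/k_P = (6.64×10^5/7620)·exp(-6.487) = 87.14 × 0.001523 = 0.133.
Since E_N > E_P, raising the temperature improves selectivity toward N.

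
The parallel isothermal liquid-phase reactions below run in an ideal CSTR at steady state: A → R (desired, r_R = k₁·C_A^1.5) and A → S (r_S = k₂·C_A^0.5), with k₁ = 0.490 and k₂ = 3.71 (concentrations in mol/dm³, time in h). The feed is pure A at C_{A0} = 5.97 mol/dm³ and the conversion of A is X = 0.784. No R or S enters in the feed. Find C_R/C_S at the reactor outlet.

Exit C_A = C_{A0}(1−X) = 5.97×0.216 = 1.290 mol/dm³.
In a CSTR the entire volume is at exit conditions, so r_R = 0.490×1.290^1.5 = 0.7175 and r_S = 3.71×1.290^0.5 = 4.213.
Overall selectivity = C_R/C_S = r_Rτ/(r_Sτ) = r_R/r_S = 0.170.

0.170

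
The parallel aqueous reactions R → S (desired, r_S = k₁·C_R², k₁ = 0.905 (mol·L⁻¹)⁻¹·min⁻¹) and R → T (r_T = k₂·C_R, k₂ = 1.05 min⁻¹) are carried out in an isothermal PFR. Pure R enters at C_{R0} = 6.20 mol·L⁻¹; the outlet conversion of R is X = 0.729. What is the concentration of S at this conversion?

3.42 mol·L⁻¹

C_R = C_{R0}(1−X) = 1.680 mol·L⁻¹.
Along a PFR/batch, dC_T/dC_R = −r_T/(r_S+r_T) = −k₂/(k₂+k₁·C_R).
Integrating from C_{R0} to C_R: C_T = (1.05/0.905)·ln[(1.05+0.905·6.20)/(1.05+0.905·1.68)] = 1.160·ln(6.661/2.571) = 1.105 mol·L⁻¹.
Then C_S = (C_{R0}−C_R) − C_T = 4.520 − 1.105 = 3.415 mol·L⁻¹.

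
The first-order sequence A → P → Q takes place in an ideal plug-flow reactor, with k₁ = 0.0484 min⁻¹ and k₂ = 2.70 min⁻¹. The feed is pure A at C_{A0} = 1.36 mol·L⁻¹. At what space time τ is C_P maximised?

1.52 min

The intermediate peaks when r₁ = r₂, i.e. k₁e^(−k₁τ) = k₂e^(−k₂τ), giving τ_opt = ln(k₂/k₁)/(k₂−k₁).
= ln(2.70/0.0484)/(2.70−0.0484) = ln(55.79)/2.652 = 4.022/2.652 = 1.52 min.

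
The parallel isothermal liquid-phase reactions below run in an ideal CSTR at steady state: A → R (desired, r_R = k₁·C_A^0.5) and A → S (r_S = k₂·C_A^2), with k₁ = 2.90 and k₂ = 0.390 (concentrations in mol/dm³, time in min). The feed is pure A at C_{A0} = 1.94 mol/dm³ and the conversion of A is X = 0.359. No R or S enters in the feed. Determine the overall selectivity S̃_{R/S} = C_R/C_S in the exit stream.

Exit C_A = C_{A0}(1−X) = 1.94×0.641 = 1.244 mol/dm³.
A CSTR operates uniformly at the exit composition, giving r_R = 3.234 and r_S = 0.6031 (each k·C_A^n at C_A = 1.244).
Overall selectivity = C_R/C_S = r_Rτ/(r_Sτ) = r_R/r_S = 5.36.

5.36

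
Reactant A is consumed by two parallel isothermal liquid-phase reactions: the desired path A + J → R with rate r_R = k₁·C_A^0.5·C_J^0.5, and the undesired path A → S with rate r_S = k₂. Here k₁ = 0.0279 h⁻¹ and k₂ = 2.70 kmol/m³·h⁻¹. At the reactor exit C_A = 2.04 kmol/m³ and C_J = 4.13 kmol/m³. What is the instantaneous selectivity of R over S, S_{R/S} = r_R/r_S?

0.0300

S_{R/S} = r_R/r_S = (k₁·C_A^0.5·C_J^0.5)/(k₂) = (k₁/k₂)·C_A^0.5·C_J^0.5.
= (0.0279×2.040^0.5×4.130^0.5) / (2.70) = 0.08098/2.700 = 0.0300.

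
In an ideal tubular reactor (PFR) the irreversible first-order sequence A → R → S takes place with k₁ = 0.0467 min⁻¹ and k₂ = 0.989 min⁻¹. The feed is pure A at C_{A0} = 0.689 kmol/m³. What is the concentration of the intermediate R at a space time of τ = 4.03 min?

For first-order series with pure A initially, C_R(τ) = k₁C_{A0}/(k₂−k₁)·(e^(−k₁τ) − e^(−k₂τ)).
e^(−k₁τ) = e^(−0.0467×4.03) = e^(−0.1882) = 0.8284; e^(−k₂τ) = e^(−3.986) = 0.01858.
C_R = 0.0467×0.689/(0.989−0.0467) × (0.8284−0.01858) = 0.03415×0.8099 = 0.02765 kmol/m³.

0.0277 kmol/m³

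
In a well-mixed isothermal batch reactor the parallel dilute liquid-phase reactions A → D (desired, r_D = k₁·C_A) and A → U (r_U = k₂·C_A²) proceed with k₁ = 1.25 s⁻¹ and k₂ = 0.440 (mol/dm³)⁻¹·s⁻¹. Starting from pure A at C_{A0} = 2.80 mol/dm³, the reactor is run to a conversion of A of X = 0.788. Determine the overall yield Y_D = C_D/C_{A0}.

C_A = C_{A0}(1−X) = 0.5936 mol/dm³.
Along a PFR/batch, dC_D/dC_A = −r_D/(r_D+r_U) = −k₁/(k₁+k₂·C_A).
Integrating from C_{A0} to C_A: C_D = (1.25/0.440)·ln[(1.25+0.440·2.80)/(1.25+0.440·0.594)] = 2.841·ln(2.482/1.511) = 1.410 mol/dm³.
Y_D = C_D/C_{A0} = 1.410/2.80 = 0.503.

0.503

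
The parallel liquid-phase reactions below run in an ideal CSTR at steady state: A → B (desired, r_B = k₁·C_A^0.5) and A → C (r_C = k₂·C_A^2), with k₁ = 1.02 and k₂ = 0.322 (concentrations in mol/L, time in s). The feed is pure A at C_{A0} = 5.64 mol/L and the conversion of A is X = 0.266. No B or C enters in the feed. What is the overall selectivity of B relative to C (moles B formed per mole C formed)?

Exit C_A = C_{A0}(1−X) = 5.64×0.734 = 4.140 mol/L.
A CSTR operates uniformly at the exit composition, giving r_B = 2.075 and r_C = 5.518 (each k·C_A^n at C_A = 4.140).
Overall selectivity = C_B/C_C = r_Bτ/(r_Cτ) = r_B/r_C = 0.376.

0.376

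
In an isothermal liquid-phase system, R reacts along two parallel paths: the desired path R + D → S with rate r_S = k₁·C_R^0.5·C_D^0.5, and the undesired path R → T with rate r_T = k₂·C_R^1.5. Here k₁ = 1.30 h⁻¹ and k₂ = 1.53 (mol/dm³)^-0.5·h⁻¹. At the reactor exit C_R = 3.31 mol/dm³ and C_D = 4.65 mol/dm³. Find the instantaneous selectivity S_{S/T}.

0.554

S_{S/T} = r_S/r_T = (k₁·C_R^0.5·C_D^0.5)/(k₂·C_R^1.5) = (k₁/k₂)·C_R⁻¹·C_D^0.5.
= (1.30×3.310^0.5×4.650^0.5) / (1.53×3.310^1.5) = 5.100/9.214 = 0.554.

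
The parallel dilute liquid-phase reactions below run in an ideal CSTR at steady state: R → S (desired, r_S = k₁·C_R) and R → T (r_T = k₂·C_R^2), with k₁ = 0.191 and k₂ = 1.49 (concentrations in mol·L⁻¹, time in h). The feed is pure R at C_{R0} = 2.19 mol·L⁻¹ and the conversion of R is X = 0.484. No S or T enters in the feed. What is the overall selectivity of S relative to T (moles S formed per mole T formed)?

Exit C_R = C_{R0}(1−X) = 2.19×0.516 = 1.130 mol·L⁻¹.
Rates in a CSTR are evaluated at the outlet concentration: r_S = 0.191×1.130 = 0.2158, r_T = 1.49×1.130^2 = 1.903.
Overall selectivity = C_S/C_T = r_Sτ/(r_Tτ) = r_S/r_T = 0.113.

0.113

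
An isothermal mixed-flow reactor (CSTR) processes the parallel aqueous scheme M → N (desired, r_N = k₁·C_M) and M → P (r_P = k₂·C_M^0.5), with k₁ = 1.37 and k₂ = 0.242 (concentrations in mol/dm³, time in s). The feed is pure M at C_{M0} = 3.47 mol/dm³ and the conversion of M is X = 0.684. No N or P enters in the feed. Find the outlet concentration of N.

Exit C_M = C_{M0}(1−X) = 3.47×0.316 = 1.097 mol/dm³.
Rates in a CSTR are evaluated at the outlet concentration: r_N = 1.37×1.097 = 1.502, r_P = 0.242×1.097^0.5 = 0.2534.
Fraction of consumed M going to N: r_N/(r_N+r_P) = 0.8557.
C_N = 0.8557·C_{M0}·X = 0.8557×3.47×0.684 = 2.03 mol/dm³.

2.03 mol/dm³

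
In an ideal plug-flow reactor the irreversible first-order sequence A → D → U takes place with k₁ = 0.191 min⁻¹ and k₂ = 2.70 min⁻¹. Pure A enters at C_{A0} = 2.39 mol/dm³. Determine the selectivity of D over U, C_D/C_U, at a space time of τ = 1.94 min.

0.203

The intermediate concentration in a first-order A→B→C sequence is C_D = k₁C_{A0}(e^(−k₁τ) − e^(−k₂τ))/(k₂−k₁).
e^(−k₁τ) = e^(−0.191×1.94) = e^(−0.3705) = 0.6904; e^(−k₂τ) = e^(−5.238) = 0.005311.
C_D = 0.191×2.39/(2.70−0.191) × (0.6904−0.005311) = 0.1819×0.6851 = 0.1246 mol/dm³.
C_A = C_{A0}e^(−k₁τ) = 1.650 mol/dm³, so C_U = C_{A0}−C_A−C_D = 0.6154 mol/dm³; C_D/C_U = 0.203.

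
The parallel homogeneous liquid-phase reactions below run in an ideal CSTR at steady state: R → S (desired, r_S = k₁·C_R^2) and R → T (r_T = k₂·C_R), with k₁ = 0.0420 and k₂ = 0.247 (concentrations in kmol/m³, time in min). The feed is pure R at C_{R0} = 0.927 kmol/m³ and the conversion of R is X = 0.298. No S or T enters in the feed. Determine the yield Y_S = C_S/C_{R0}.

Exit C_R = C_{R0}(1−X) = 0.927×0.702 = 0.6508 kmol/m³.
Rates in a CSTR are evaluated at the outlet concentration: r_S = 0.0420×0.6508^2 = 0.01779, r_T = 0.247×0.6508 = 0.1607.
Fraction of consumed R going to S: r_S/(r_S+r_T) = 0.09963.
C_S = 0.09963·C_{R0}·X = 0.09963×0.927×0.298 = 0.0275 kmol/m³; Y_S = C_S/C_{R0} = 0.0297.

0.0297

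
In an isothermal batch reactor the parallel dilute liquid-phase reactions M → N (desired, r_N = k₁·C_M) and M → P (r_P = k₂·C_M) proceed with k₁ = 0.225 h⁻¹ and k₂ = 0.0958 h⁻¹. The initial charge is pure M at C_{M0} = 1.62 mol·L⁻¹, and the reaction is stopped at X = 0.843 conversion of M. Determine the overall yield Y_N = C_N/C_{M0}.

0.591

C_M = C_{M0}(1−X) = 0.2543 mol·L⁻¹.
Both paths are first order in M, so the instantaneous fraction to N is constant: dC_N/d(−C_M) = k₁/(k₁+k₂) = 0.7014.
C_N = 0.7014·(C_{M0}−C_M) = 0.7014×1.366 = 0.958 mol·L⁻¹.
Y_N = C_N/C_{M0} = 0.9578/1.62 = 0.591.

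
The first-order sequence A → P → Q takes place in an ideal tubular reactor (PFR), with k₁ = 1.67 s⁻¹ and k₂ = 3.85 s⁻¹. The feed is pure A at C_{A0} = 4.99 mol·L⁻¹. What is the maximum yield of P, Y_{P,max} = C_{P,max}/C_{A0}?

0.229

For a first-order series the maximum intermediate yield is C_{P,max}/C_{A0} = (k₁/k₂)^[k₂/(k₂−k₁)].
= (1.67/3.85)^(3.85/(3.85−1.67)) = (0.4338)^(1.766) = 0.2288.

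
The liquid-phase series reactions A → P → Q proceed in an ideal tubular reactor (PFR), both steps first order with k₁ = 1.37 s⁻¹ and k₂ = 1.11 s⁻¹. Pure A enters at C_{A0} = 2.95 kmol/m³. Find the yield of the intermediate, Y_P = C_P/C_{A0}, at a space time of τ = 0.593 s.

0.390

The intermediate concentration in a first-order A→B→C sequence is C_P = k₁C_{A0}(e^(−k₁τ) − e^(−k₂τ))/(k₂−k₁).
e^(−k₁τ) = e^(−1.37×0.593) = e^(−0.8124) = 0.4438; e^(−k₂τ) = e^(−0.6582) = 0.5178.
C_P = 1.37×2.95/(1.11−1.37) × (0.4438−0.5178) = (-15.54)×(-0.07398) = 1.150 kmol/m³.
Y_P = C_P/C_{A0} = 1.150/2.95 = 0.390.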